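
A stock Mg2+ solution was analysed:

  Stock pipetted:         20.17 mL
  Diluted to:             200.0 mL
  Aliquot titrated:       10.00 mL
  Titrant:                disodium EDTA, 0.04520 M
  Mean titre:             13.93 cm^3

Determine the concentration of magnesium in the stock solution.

Mg^2+ + EDTA^4- → [Mg(EDTA)]^2-
n(EDTA) = 0.01393 × 0.04520 = 6.296 × 10^-4 mol
n(Mg2+) in the aliquot = 6.296 × 10^-4 mol (1:1 ratio)
[Mg2+]_dilute = 6.296 × 10^-4 / 0.01000 = 0.06296 mol/L
Dilution factor = 200.0 / 20.17 = 9.916
[Mg2+]_stock = 0.06296 × 9.916 = 0.6243 mol/L

0.6243 M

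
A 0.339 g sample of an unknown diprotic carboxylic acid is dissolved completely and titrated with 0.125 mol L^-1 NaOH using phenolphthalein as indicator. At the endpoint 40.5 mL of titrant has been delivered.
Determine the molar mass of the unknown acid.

n(NaOH) = 0.0405 L × 0.125 mol/L = 5.06 × 10^-3 mol
From the 1:2 ratio, n(H2A) = 1/2 × 5.06 × 10^-3 = 2.53 × 10^-3 mol
M = m / n = 0.339 g / 2.53 × 10^-3 mol = 134 g/mol

134 g/mol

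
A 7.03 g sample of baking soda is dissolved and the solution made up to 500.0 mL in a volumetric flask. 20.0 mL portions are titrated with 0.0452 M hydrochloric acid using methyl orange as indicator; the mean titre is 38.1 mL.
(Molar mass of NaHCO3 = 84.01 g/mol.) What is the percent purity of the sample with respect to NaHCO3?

NaHCO3 + HCl → NaCl + H2O + CO2
n(HCl) per titration = 0.0381 × 0.0452 = 1.72 × 10^-3 mol
n(NaHCO3) in each aliquot = 1.72 × 10^-3 mol (1:1 ratio)
n(NaHCO3) in the whole flask = 1.72 × 10^-3 × 500.0/20.0 = 0.0431 mol
mass of NaHCO3 = 0.0431 × 84.01 = 3.62 g
% NaHCO3 = 3.62 / 7.03 × 100 = 51.4 %

51.4 %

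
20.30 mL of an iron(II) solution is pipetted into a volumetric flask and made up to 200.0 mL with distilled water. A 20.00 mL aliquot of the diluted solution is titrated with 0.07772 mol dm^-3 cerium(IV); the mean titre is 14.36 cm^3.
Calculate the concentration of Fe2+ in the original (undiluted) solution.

0.5498 mol/L

Ce^4+ + Fe^2+ → Ce^3+ + Fe^3+
n(Ce4+) = 0.01436 × 0.07772 = 1.116 × 10^-3 mol
n(Fe2+) in the aliquot = 1.116 × 10^-3 mol (1:1 ratio)
[Fe2+]_dilute = 1.116 × 10^-3 / 0.02000 = 0.05580 mol/L
Dilution factor = 200.0 / 20.30 = 9.852
[Fe2+]_stock = 0.05580 × 9.852 = 0.5498 mol/L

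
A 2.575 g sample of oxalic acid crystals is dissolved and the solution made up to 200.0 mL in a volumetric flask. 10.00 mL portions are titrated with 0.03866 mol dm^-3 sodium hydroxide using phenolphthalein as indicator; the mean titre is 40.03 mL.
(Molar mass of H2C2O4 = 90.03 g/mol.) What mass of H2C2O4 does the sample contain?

H2C2O4 + 2 NaOH → Na2C2O4 + 2 H2O
n(NaOH) per titration = 0.04003 × 0.03866 = 1.548 × 10^-3 mol
From the 1:2 ratio, n(H2C2O4) in each aliquot = 1/2 × 1.548 × 10^-3 = 7.738 × 10^-4 mol
n(H2C2O4) in the whole flask = 7.738 × 10^-4 × 200.0/10.00 = 0.01548 mol
mass of H2C2O4 = 0.01548 × 90.03 = 1.393 g

1.393 g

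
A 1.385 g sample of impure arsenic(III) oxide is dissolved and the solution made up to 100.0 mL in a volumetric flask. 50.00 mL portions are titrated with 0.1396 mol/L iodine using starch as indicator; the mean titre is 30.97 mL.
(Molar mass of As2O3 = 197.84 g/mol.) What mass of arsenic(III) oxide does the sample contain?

As2O3 + 2 I2 + 2 H2O → As2O5 + 4 HI
n(I2) per titration = 0.03097 × 0.1396 = 4.323 × 10^-3 mol
From the 1:2 ratio, n(As2O3) in each aliquot = 1/2 × 4.323 × 10^-3 = 2.162 × 10^-3 mol
n(As2O3) in the whole flask = 2.162 × 10^-3 × 100.0/50.00 = 4.323 × 10^-3 mol
mass of As2O3 = 4.323 × 10^-3 × 197.84 = 0.8553 g

0.8553 g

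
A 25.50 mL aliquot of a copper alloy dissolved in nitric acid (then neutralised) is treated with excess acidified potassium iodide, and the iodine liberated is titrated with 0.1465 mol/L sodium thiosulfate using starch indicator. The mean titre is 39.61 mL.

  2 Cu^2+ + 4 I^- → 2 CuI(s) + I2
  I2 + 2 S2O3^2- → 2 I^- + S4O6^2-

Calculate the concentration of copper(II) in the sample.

0.2276 mol/L

n(S2O3^2-) = 0.03961 × 0.1465 = 5.803 × 10^-3 mol
n(I2) = n(S2O3^2-)/2 = 2.901 × 10^-3 mol
From the 2:1 ratio, n(Cu2+) in the aliquot = 2/1 × 2.901 × 10^-3 = 5.803 × 10^-3 mol
[Cu2+] = 5.803 × 10^-3 / 0.02550 = 0.2276 mol/L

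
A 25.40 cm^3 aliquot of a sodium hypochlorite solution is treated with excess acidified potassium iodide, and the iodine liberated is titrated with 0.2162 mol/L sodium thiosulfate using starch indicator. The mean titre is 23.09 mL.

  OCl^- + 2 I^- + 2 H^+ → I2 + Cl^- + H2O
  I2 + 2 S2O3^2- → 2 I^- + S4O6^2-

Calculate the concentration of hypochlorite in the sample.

0.09827 mol/L

n(S2O3^2-) = 0.02309 × 0.2162 = 4.992 × 10^-3 mol
n(I2) = n(S2O3^2-)/2 = 2.496 × 10^-3 mol
n(OCl^-) in the aliquot = 2.496 × 10^-3 mol (1:1 ratio)
[OCl^-] = 2.496 × 10^-3 / 0.02540 = 0.09827 mol/L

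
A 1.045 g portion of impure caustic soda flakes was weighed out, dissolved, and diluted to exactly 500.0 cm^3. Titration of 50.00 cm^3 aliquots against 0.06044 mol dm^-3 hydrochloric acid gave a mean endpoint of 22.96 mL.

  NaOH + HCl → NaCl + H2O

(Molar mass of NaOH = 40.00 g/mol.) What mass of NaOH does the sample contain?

n(HCl) per titration = 0.02296 × 0.06044 = 1.388 × 10^-3 mol
n(NaOH) in each aliquot = 1.388 × 10^-3 mol (1:1 ratio)
n(NaOH) in the whole flask = 1.388 × 10^-3 × 500.0/50.00 = 0.01388 mol
mass of NaOH = 0.01388 × 40.00 = 0.5551 g

0.5551 g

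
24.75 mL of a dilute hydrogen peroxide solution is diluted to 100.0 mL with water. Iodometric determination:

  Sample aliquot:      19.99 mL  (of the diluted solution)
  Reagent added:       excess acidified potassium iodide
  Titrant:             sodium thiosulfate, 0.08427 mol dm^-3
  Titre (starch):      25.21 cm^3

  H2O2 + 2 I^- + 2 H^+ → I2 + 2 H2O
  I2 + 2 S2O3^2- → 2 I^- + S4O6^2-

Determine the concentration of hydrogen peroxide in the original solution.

0.2147 mol/L

n(S2O3^2-) = 0.02521 × 0.08427 = 2.124 × 10^-3 mol
n(I2) = n(S2O3^2-)/2 = 1.062 × 10^-3 mol
n(H2O2) in the aliquot = 1.062 × 10^-3 mol (1:1 ratio)
[H2O2]_dilute = 1.062 × 10^-3 / 0.01999 = 0.05314 mol/L
[H2O2]_original = 0.05314 × 100.0/24.75 = 0.2147 mol/L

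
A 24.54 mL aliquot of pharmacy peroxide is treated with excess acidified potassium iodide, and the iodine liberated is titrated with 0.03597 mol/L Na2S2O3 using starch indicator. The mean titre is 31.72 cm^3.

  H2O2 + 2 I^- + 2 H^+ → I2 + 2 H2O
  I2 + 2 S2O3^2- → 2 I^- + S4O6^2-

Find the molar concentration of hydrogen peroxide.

0.02325 mol/L

n(S2O3^2-) = 0.03172 × 0.03597 = 1.141 × 10^-3 mol
n(I2) = n(S2O3^2-)/2 = 5.705 × 10^-4 mol
n(H2O2) in the aliquot = 5.705 × 10^-4 mol (1:1 ratio)
[H2O2] = 5.705 × 10^-4 / 0.02454 = 0.02325 mol/L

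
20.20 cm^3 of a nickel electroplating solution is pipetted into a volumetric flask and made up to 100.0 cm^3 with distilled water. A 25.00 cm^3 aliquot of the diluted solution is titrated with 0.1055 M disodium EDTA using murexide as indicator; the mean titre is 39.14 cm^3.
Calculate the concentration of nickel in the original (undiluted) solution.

Ni^2+ + EDTA^4- → [Ni(EDTA)]^2-
n(EDTA) = 0.03914 × 0.1055 = 4.129 × 10^-3 mol
n(Ni2+) in the aliquot = 4.129 × 10^-3 mol (1:1 ratio)
[Ni2+]_dilute = 4.129 × 10^-3 / 0.02500 = 0.1652 mol/L
Dilution factor = 100.0 / 20.20 = 4.950
[Ni2+]_stock = 0.1652 × 4.950 = 0.8177 mol/L

0.8177 M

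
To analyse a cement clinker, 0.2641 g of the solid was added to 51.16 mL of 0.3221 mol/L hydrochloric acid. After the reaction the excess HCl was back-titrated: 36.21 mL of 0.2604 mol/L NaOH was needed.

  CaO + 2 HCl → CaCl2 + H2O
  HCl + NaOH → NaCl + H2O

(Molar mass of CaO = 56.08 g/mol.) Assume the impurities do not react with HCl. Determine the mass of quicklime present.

n(HCl) added = 0.05116 × 0.3221 = 0.01648 mol
n(NaOH) used in back-titration = 0.03621 × 0.2604 = 9.429 × 10^-3 mol
n(HCl) left over = 9.429 × 10^-3 mol (1:1 ratio)
n(HCl) consumed by analyte = 0.01648 − 9.429 × 10^-3 = 7.050 × 10^-3 mol
From the 1:2 ratio, n(CaO) = 1/2 × 7.050 × 10^-3 = 3.525 × 10^-3 mol
mass of CaO = 3.525 × 10^-3 × 56.08 = 0.1977 g

0.1977 g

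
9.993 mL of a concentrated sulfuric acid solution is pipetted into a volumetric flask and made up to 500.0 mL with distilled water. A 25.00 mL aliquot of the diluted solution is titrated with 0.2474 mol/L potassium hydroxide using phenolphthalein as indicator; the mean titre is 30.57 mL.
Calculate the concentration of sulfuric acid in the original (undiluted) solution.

H2SO4 + 2 KOH → K2SO4 + 2 H2O
n(KOH) = 0.03057 × 0.2474 = 7.563 × 10^-3 mol
From the 1:2 ratio, n(H2SO4) in the aliquot = 1/2 × 7.563 × 10^-3 = 3.782 × 10^-3 mol
[H2SO4]_dilute = 3.782 × 10^-3 / 0.02500 = 0.1513 mol/L
Dilution factor = 500.0 / 9.993 = 50.04
[H2SO4]_stock = 0.1513 × 50.04 = 7.568 mol/L

7.568 mol/L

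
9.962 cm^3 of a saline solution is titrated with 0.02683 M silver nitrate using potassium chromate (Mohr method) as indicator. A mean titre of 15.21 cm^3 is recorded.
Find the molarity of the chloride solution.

0.04096 M

Ag^+ + Cl^- → AgCl(s)
n(AgNO3) = 0.01521 L × 0.02683 mol/L = 4.081 × 10^-4 mol
n(Cl-) = 4.081 × 10^-4 mol (1:1 mole ratio)
[Cl-] = 4.081 × 10^-4 mol / 0.009962 L = 0.04096 mol/L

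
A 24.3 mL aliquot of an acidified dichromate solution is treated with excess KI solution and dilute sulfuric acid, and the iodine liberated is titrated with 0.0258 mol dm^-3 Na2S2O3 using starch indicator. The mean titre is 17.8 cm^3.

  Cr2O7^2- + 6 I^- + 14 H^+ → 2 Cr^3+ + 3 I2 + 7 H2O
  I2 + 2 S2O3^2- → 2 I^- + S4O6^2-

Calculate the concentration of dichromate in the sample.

n(S2O3^2-) = 0.0178 × 0.0258 = 4.59 × 10^-4 mol
n(I2) = n(S2O3^2-)/2 = 2.30 × 10^-4 mol
From the 1:3 ratio, n(Cr2O7^2-) in the aliquot = 1/3 × 2.30 × 10^-4 = 7.65 × 10^-5 mol
[Cr2O7^2-] = 7.65 × 10^-5 / 0.0243 = 0.00315 mol/L

0.00315 mol/L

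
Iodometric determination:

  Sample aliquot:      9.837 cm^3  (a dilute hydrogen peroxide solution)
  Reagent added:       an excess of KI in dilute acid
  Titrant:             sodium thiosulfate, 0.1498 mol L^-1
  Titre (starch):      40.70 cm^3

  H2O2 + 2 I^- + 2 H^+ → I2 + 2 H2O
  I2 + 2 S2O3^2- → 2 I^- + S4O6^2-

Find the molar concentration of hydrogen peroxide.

n(S2O3^2-) = 0.04070 × 0.1498 = 6.097 × 10^-3 mol
n(I2) = n(S2O3^2-)/2 = 3.048 × 10^-3 mol
n(H2O2) in the aliquot = 3.048 × 10^-3 mol (1:1 ratio)
[H2O2] = 3.048 × 10^-3 / 0.009837 = 0.3099 mol/L

0.3099 mol/L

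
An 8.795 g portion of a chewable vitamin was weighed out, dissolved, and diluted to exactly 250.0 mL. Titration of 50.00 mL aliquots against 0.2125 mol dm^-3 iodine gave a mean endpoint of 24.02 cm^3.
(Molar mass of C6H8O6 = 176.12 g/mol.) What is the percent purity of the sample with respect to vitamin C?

51.11 %

C6H8O6 + I2 → C6H6O6 + 2 HI
n(I2) per titration = 0.02402 × 0.2125 = 5.104 × 10^-3 mol
n(C6H8O6) in each aliquot = 5.104 × 10^-3 mol (1:1 ratio)
n(C6H8O6) in the whole flask = 5.104 × 10^-3 × 250.0/50.00 = 0.02552 mol
mass of C6H8O6 = 0.02552 × 176.12 = 4.495 g
% C6H8O6 = 4.495 / 8.795 × 100 = 51.11 %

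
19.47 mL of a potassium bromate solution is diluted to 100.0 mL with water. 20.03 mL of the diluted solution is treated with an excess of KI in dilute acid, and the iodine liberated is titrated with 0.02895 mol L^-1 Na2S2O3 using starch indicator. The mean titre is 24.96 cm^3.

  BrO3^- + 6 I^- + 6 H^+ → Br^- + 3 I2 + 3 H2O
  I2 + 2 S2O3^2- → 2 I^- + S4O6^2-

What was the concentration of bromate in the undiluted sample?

n(S2O3^2-) = 0.02496 × 0.02895 = 7.226 × 10^-4 mol
n(I2) = n(S2O3^2-)/2 = 3.613 × 10^-4 mol
From the 1:3 ratio, n(BrO3^-) in the aliquot = 1/3 × 3.613 × 10^-4 = 1.204 × 10^-4 mol
[BrO3^-]_dilute = 1.204 × 10^-4 / 0.02003 = 0.006013 mol/L
[BrO3^-]_original = 0.006013 × 100.0/19.47 = 0.03088 mol/L

0.03088 mol/L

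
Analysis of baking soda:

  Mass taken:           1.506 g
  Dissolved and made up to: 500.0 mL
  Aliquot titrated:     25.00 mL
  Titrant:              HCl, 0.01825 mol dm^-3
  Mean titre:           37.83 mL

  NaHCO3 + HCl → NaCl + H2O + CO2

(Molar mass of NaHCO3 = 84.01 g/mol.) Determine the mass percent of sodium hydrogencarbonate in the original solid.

n(HCl) per titration = 0.03783 × 0.01825 = 6.904 × 10^-4 mol
n(NaHCO3) in each aliquot = 6.904 × 10^-4 mol (1:1 ratio)
n(NaHCO3) in the whole flask = 6.904 × 10^-4 × 500.0/25.00 = 0.01381 mol
mass of NaHCO3 = 0.01381 × 84.01 = 1.160 g
% NaHCO3 = 1.160 / 1.506 × 100 = 77.03 %

77.03 %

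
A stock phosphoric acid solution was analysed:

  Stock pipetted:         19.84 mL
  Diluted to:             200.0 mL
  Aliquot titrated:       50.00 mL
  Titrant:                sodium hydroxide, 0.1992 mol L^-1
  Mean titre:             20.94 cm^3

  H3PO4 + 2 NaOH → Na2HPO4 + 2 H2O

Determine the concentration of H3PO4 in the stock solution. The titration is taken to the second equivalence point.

n(NaOH) = 0.02094 × 0.1992 = 4.171 × 10^-3 mol
From the 1:2 ratio, n(H3PO4) in the aliquot = 1/2 × 4.171 × 10^-3 = 2.086 × 10^-3 mol
[H3PO4]_dilute = 2.086 × 10^-3 / 0.05000 = 0.04171 mol/L
Dilution factor = 200.0 / 19.84 = 10.08
[H3PO4]_stock = 0.04171 × 10.08 = 0.4205 mol/L

0.4205 mol/L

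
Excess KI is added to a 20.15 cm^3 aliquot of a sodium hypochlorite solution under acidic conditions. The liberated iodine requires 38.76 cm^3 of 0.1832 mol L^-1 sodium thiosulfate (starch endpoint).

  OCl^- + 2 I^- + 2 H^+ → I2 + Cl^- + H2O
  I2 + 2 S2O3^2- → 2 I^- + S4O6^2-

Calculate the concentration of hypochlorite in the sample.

0.1762 mol/L

n(S2O3^2-) = 0.03876 × 0.1832 = 7.101 × 10^-3 mol
n(I2) = n(S2O3^2-)/2 = 3.550 × 10^-3 mol
n(OCl^-) in the aliquot = 3.550 × 10^-3 mol (1:1 ratio)
[OCl^-] = 3.550 × 10^-3 / 0.02015 = 0.1762 mol/L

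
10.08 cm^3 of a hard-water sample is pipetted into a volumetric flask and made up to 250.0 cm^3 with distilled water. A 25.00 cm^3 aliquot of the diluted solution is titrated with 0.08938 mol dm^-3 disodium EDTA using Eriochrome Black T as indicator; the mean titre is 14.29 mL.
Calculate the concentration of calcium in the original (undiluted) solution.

Ca^2+ + EDTA^4- → [Ca(EDTA)]^2-
n(EDTA) = 0.01429 × 0.08938 = 1.277 × 10^-3 mol
n(Ca2+) in the aliquot = 1.277 × 10^-3 mol (1:1 ratio)
[Ca2+]_dilute = 1.277 × 10^-3 / 0.02500 = 0.05109 mol/L
Dilution factor = 250.0 / 10.08 = 24.80
[Ca2+]_stock = 0.05109 × 24.80 = 1.267 mol/L

1.267 mol/L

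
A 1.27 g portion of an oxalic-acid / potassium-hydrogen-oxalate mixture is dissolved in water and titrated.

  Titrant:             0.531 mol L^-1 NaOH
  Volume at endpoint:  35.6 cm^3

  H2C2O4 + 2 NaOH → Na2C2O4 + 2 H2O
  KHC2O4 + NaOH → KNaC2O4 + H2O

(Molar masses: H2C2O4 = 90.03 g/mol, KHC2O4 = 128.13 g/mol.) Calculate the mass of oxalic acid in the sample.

n(NaOH) = 0.0356 × 0.531 = 0.0189 mol
Let x = n(H2C2O4), y = n(KHC2O4).
Titrant: 2x + 1y = 0.0189;  mass: 90.03x + 128.13y = 1.27
Solving, x = 6.93 × 10^-3 mol, y = 5.04 × 10^-3 mol
mass of H2C2O4 = 6.93 × 10^-3 × 90.03 = 0.624 g

0.624 g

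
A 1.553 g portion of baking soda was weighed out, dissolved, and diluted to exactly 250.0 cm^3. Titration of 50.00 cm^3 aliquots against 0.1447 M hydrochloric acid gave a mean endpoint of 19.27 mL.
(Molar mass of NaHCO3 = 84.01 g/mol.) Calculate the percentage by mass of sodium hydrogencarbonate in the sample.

75.42 %

NaHCO3 + HCl → NaCl + H2O + CO2
n(HCl) per titration = 0.01927 × 0.1447 = 2.788 × 10^-3 mol
n(NaHCO3) in each aliquot = 2.788 × 10^-3 mol (1:1 ratio)
n(NaHCO3) in the whole flask = 2.788 × 10^-3 × 250.0/50.00 = 0.01394 mol
mass of NaHCO3 = 0.01394 × 84.01 = 1.171 g
% NaHCO3 = 1.171 / 1.553 × 100 = 75.42 %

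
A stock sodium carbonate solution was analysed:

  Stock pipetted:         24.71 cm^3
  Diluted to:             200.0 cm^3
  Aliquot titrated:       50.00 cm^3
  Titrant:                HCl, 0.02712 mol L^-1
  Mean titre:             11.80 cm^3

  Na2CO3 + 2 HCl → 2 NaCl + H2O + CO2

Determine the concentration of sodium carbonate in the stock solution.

n(HCl) = 0.01180 × 0.02712 = 3.200 × 10^-4 mol
From the 1:2 ratio, n(Na2CO3) in the aliquot = 1/2 × 3.200 × 10^-4 = 1.600 × 10^-4 mol
[Na2CO3]_dilute = 1.600 × 10^-4 / 0.05000 = 0.003200 mol/L
Dilution factor = 200.0 / 24.71 = 8.094
[Na2CO3]_stock = 0.003200 × 8.094 = 0.02590 mol/L

0.02590 mol/L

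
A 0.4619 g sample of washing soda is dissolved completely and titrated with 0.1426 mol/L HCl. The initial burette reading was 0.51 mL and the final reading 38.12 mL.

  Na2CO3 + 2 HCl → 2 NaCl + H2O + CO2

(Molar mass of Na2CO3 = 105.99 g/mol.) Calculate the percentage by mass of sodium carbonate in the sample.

61.53 %

n(HCl) = 0.03761 L × 0.1426 mol/L = 5.363 × 10^-3 mol
From the 1:2 ratio, n(Na2CO3) = 1/2 × 5.363 × 10^-3 = 2.682 × 10^-3 mol
mass of Na2CO3 = 2.682 × 10^-3 × 105.99 g/mol = 0.2842 g
% Na2CO3 = 0.2842 / 0.4619 × 100 = 61.53 %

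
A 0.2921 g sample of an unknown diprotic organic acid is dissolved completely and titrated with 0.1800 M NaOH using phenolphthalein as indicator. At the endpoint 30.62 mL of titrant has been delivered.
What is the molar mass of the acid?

n(NaOH) = 0.03062 L × 0.1800 mol/L = 5.512 × 10^-3 mol
From the 1:2 ratio, n(H2A) = 1/2 × 5.512 × 10^-3 = 2.756 × 10^-3 mol
M = m / n = 0.2921 g / 2.756 × 10^-3 mol = 106.0 g/mol

106.0 g/mol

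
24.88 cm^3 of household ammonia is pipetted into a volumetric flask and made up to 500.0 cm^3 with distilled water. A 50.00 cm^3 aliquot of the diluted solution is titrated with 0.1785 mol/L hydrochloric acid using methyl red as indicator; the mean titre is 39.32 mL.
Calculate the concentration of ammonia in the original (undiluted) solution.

2.821 mol/L

NH3 + HCl → NH4Cl
n(HCl) = 0.03932 × 0.1785 = 7.019 × 10^-3 mol
n(NH3) in the aliquot = 7.019 × 10^-3 mol (1:1 ratio)
[NH3]_dilute = 7.019 × 10^-3 / 0.05000 = 0.1404 mol/L
Dilution factor = 500.0 / 24.88 = 20.10
[NH3]_stock = 0.1404 × 20.10 = 2.821 mol/L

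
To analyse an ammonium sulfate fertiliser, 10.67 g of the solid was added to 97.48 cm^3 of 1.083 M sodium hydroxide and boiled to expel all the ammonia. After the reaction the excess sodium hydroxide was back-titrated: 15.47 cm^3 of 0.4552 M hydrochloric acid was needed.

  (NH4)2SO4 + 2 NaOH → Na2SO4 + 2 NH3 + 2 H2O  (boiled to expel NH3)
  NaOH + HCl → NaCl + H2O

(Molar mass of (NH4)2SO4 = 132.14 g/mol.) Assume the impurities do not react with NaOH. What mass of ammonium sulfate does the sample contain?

n(NaOH) added = 0.09748 × 1.083 = 0.1056 mol
n(HCl) used in back-titration = 0.01547 × 0.4552 = 7.042 × 10^-3 mol
n(NaOH) left over = 7.042 × 10^-3 mol (1:1 ratio)
n(NaOH) consumed by analyte = 0.1056 − 7.042 × 10^-3 = 0.09853 mol
From the 1:2 ratio, n((NH4)2SO4) = 1/2 × 0.09853 = 0.04926 mol
mass of (NH4)2SO4 = 0.04926 × 132.14 = 6.510 g

6.510 g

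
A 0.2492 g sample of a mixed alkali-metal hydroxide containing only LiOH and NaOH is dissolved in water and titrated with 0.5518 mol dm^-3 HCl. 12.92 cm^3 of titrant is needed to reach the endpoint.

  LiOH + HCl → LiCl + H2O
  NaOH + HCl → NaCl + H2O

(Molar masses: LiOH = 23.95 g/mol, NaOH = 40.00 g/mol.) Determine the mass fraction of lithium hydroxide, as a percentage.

21.54 %

n(HCl) = 0.01292 × 0.5518 = 7.129 × 10^-3 mol
Let x = n(LiOH), y = n(NaOH).
Titrant: 1x + 1y = 7.129 × 10^-3;  mass: 23.95x + 40.00y = 0.2492
Solving, x = 2.241 × 10^-3 mol, y = 4.888 × 10^-3 mol
mass of LiOH = 2.241 × 10^-3 × 23.95 = 0.05368 g
% LiOH = 0.05368 / 0.2492 × 100 = 21.54 %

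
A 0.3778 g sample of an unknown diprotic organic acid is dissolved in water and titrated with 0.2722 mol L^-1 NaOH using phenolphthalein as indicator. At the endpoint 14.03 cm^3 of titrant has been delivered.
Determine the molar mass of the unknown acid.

n(NaOH) = 0.01403 L × 0.2722 mol/L = 3.819 × 10^-3 mol
From the 1:2 ratio, n(H2A) = 1/2 × 3.819 × 10^-3 = 1.909 × 10^-3 mol
M = m / n = 0.3778 g / 1.909 × 10^-3 mol = 197.9 g/mol

197.9 g/mol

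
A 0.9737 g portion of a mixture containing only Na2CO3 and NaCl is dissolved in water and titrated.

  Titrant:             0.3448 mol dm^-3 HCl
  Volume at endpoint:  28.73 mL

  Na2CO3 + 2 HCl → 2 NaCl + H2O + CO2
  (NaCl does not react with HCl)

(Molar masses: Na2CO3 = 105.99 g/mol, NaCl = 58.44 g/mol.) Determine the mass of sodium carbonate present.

n(HCl) = 0.02873 × 0.3448 = 9.906 × 10^-3 mol
Let x = n(Na2CO3), y = n(NaCl).
Titrant: 2x = 9.906 × 10^-3;  mass: 105.99x + 58.44y = 0.9737
Solving, x = 4.953 × 10^-3 mol, y = 7.678 × 10^-3 mol
mass of Na2CO3 = 4.953 × 10^-3 × 105.99 = 0.5250 g

0.5250 g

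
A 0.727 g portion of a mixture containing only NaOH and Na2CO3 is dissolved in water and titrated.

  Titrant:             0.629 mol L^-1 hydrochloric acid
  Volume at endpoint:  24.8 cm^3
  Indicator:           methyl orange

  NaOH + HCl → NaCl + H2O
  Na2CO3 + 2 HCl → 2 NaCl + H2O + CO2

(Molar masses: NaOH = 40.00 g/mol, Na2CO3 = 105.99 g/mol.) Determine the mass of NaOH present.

0.307 g

n(HCl) = 0.0248 × 0.629 = 0.0156 mol
Let x = n(NaOH), y = n(Na2CO3).
Titrant: 1x + 2y = 0.0156;  mass: 40.00x + 105.99y = 0.727
Solving, x = 7.67 × 10^-3 mol, y = 3.96 × 10^-3 mol
mass of NaOH = 7.67 × 10^-3 × 40.00 = 0.307 g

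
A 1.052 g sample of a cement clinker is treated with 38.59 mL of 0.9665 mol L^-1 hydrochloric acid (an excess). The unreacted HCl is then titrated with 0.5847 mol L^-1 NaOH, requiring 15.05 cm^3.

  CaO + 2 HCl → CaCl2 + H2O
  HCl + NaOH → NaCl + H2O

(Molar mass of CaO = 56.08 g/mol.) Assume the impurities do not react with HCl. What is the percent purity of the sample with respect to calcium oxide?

75.96 %

n(HCl) added = 0.03859 × 0.9665 = 0.03730 mol
n(NaOH) used in back-titration = 0.01505 × 0.5847 = 8.800 × 10^-3 mol
n(HCl) left over = 8.800 × 10^-3 mol (1:1 ratio)
n(HCl) consumed by analyte = 0.03730 − 8.800 × 10^-3 = 0.02850 mol
From the 1:2 ratio, n(CaO) = 1/2 × 0.02850 = 0.01425 mol
mass of CaO = 0.01425 × 56.08 = 0.7991 g
% CaO = 0.7991 / 1.052 × 100 = 75.96 %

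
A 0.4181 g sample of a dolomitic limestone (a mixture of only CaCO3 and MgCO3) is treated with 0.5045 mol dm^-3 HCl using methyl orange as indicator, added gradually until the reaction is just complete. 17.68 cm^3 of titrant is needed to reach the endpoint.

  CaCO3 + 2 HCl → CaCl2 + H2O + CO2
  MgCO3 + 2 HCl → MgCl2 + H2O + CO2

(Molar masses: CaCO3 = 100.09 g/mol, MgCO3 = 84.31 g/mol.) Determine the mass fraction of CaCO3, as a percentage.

63.86 %

n(HCl) = 0.01768 × 0.5045 = 8.920 × 10^-3 mol
Let x = n(CaCO3), y = n(MgCO3).
Titrant: 2x + 2y = 8.920 × 10^-3;  mass: 100.09x + 84.31y = 0.4181
Solving, x = 2.668 × 10^-3 mol, y = 1.792 × 10^-3 mol
mass of CaCO3 = 2.668 × 10^-3 × 100.09 = 0.2670 g
% CaCO3 = 0.2670 / 0.4181 × 100 = 63.86 %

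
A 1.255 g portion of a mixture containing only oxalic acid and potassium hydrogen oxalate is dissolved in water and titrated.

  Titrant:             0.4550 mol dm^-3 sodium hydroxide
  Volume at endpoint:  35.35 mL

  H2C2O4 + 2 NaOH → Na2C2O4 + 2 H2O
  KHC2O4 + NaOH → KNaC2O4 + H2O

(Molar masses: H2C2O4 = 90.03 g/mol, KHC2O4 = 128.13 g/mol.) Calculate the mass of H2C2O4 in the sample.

n(NaOH) = 0.03535 × 0.4550 = 0.01608 mol
Let x = n(H2C2O4), y = n(KHC2O4).
Titrant: 2x + 1y = 0.01608;  mass: 90.03x + 128.13y = 1.255
Solving, x = 4.848 × 10^-3 mol, y = 6.388 × 10^-3 mol
mass of H2C2O4 = 4.848 × 10^-3 × 90.03 = 0.4365 g

0.4365 g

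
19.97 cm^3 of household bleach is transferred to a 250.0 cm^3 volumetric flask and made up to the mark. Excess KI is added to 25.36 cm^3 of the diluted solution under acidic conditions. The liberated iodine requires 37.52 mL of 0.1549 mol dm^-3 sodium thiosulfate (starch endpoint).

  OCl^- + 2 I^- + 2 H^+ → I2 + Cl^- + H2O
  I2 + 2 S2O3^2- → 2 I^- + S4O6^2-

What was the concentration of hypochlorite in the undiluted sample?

1.434 mol/L

n(S2O3^2-) = 0.03752 × 0.1549 = 5.812 × 10^-3 mol
n(I2) = n(S2O3^2-)/2 = 2.906 × 10^-3 mol
n(OCl^-) in the aliquot = 2.906 × 10^-3 mol (1:1 ratio)
[OCl^-]_dilute = 2.906 × 10^-3 / 0.02536 = 0.1146 mol/L
[OCl^-]_original = 0.1146 × 250.0/19.97 = 1.434 mol/L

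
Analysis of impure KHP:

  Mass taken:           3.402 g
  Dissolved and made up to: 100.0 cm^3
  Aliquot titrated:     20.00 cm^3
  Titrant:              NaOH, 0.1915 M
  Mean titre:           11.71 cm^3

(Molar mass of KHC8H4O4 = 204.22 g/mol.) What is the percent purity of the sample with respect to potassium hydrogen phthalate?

67.31 %

KHC8H4O4 + NaOH → KNaC8H4O4 + H2O
n(NaOH) per titration = 0.01171 × 0.1915 = 2.242 × 10^-3 mol
n(KHC8H4O4) in each aliquot = 2.242 × 10^-3 mol (1:1 ratio)
n(KHC8H4O4) in the whole flask = 2.242 × 10^-3 × 100.0/20.00 = 0.01121 mol
mass of KHC8H4O4 = 0.01121 × 204.22 = 2.290 g
% KHC8H4O4 = 2.290 / 3.402 × 100 = 67.31 %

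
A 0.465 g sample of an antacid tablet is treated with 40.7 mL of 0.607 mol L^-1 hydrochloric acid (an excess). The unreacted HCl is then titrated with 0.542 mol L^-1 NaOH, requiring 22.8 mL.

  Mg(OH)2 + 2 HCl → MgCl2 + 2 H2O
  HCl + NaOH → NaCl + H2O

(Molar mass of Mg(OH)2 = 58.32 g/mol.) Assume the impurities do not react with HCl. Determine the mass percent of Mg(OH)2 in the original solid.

n(HCl) added = 0.0407 × 0.607 = 0.0247 mol
n(NaOH) used in back-titration = 0.0228 × 0.542 = 0.0124 mol
n(HCl) left over = 0.0124 mol (1:1 ratio)
n(HCl) consumed by analyte = 0.0247 − 0.0124 = 0.0123 mol
From the 1:2 ratio, n(Mg(OH)2) = 1/2 × 0.0123 = 6.17 × 10^-3 mol
mass of Mg(OH)2 = 6.17 × 10^-3 × 58.32 = 0.360 g
% Mg(OH)2 = 0.360 / 0.465 × 100 = 77.4 %

77.4 %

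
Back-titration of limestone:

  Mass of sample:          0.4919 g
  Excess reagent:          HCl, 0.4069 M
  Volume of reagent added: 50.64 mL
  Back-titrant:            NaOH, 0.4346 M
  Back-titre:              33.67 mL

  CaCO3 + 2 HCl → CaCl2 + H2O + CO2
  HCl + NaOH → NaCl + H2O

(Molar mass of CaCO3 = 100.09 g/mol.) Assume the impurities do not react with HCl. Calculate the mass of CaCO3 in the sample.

n(HCl) added = 0.05064 × 0.4069 = 0.02061 mol
n(NaOH) used in back-titration = 0.03367 × 0.4346 = 0.01463 mol
n(HCl) left over = 0.01463 mol (1:1 ratio)
n(HCl) consumed by analyte = 0.02061 − 0.01463 = 5.972 × 10^-3 mol
From the 1:2 ratio, n(CaCO3) = 1/2 × 5.972 × 10^-3 = 2.986 × 10^-3 mol
mass of CaCO3 = 2.986 × 10^-3 × 100.09 = 0.2989 g

0.2989 g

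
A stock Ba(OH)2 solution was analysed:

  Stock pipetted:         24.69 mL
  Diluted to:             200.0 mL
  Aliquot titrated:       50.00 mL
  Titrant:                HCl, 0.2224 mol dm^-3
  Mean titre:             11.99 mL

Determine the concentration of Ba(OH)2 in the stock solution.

0.2160 mol/L

Ba(OH)2 + 2 HCl → BaCl2 + 2 H2O
n(HCl) = 0.01199 × 0.2224 = 2.667 × 10^-3 mol
From the 1:2 ratio, n(Ba(OH)2) in the aliquot = 1/2 × 2.667 × 10^-3 = 1.333 × 10^-3 mol
[Ba(OH)2]_dilute = 1.333 × 10^-3 / 0.05000 = 0.02667 mol/L
Dilution factor = 200.0 / 24.69 = 8.100
[Ba(OH)2]_stock = 0.02667 × 8.100 = 0.2160 mol/L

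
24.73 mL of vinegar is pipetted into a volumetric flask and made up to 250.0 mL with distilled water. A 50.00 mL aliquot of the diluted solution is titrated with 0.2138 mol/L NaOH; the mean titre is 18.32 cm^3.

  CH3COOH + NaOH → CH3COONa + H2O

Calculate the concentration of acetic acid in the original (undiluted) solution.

n(NaOH) = 0.01832 × 0.2138 = 3.917 × 10^-3 mol
n(CH3COOH) in the aliquot = 3.917 × 10^-3 mol (1:1 ratio)
[CH3COOH]_dilute = 3.917 × 10^-3 / 0.05000 = 0.07834 mol/L
Dilution factor = 250.0 / 24.73 = 10.11
[CH3COOH]_stock = 0.07834 × 10.11 = 0.7919 mol/L

0.7919 mol/L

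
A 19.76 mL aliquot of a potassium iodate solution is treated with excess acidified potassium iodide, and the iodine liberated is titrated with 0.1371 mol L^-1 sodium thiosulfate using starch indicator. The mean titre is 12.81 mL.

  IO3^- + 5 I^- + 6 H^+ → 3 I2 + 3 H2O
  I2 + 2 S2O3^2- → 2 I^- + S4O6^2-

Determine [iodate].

0.01481 mol/L

n(S2O3^2-) = 0.01281 × 0.1371 = 1.756 × 10^-3 mol
n(I2) = n(S2O3^2-)/2 = 8.781 × 10^-4 mol
From the 1:3 ratio, n(IO3^-) in the aliquot = 1/3 × 8.781 × 10^-4 = 2.927 × 10^-4 mol
[IO3^-] = 2.927 × 10^-4 / 0.01976 = 0.01481 mol/L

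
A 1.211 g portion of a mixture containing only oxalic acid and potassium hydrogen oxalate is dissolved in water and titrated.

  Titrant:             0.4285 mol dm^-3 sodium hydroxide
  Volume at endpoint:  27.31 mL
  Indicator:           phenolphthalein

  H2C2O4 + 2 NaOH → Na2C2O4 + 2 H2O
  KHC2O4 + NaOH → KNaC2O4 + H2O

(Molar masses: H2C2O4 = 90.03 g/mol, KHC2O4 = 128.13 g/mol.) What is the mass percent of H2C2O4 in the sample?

12.90 %

n(NaOH) = 0.02731 × 0.4285 = 0.01170 mol
Let x = n(H2C2O4), y = n(KHC2O4).
Titrant: 2x + 1y = 0.01170;  mass: 90.03x + 128.13y = 1.211
Solving, x = 1.735 × 10^-3 mol, y = 8.232 × 10^-3 mol
mass of H2C2O4 = 1.735 × 10^-3 × 90.03 = 0.1562 g
% H2C2O4 = 0.1562 / 1.211 × 100 = 12.90 %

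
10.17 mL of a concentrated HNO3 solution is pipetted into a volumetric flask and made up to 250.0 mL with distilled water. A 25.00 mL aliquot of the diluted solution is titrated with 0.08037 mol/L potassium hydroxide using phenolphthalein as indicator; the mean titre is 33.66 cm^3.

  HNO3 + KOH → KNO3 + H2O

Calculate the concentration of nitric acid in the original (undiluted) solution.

2.660 mol/L

n(KOH) = 0.03366 × 0.08037 = 2.705 × 10^-3 mol
n(HNO3) in the aliquot = 2.705 × 10^-3 mol (1:1 ratio)
[HNO3]_dilute = 2.705 × 10^-3 / 0.02500 = 0.1082 mol/L
Dilution factor = 250.0 / 10.17 = 24.58
[HNO3]_stock = 0.1082 × 24.58 = 2.660 mol/L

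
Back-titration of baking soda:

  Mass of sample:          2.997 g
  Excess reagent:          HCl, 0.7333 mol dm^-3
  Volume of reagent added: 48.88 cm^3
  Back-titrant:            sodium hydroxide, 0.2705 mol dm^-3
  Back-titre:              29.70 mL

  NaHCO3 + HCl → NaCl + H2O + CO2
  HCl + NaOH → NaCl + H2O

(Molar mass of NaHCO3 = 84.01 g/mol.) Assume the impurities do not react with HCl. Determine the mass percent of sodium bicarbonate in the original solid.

n(HCl) added = 0.04888 × 0.7333 = 0.03584 mol
n(NaOH) used in back-titration = 0.02970 × 0.2705 = 8.034 × 10^-3 mol
n(HCl) left over = 8.034 × 10^-3 mol (1:1 ratio)
n(HCl) consumed by analyte = 0.03584 − 8.034 × 10^-3 = 0.02781 mol
n(NaHCO3) = 0.02781 mol (1:1 ratio)
mass of NaHCO3 = 0.02781 × 84.01 = 2.336 g
% NaHCO3 = 2.336 / 2.997 × 100 = 77.95 %

77.95 %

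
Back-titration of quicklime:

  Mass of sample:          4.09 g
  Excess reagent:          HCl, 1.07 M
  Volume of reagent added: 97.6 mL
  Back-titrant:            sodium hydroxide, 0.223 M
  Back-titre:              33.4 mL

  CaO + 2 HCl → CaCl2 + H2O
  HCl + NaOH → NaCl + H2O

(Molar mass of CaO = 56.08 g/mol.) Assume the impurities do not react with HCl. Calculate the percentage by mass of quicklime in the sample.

n(HCl) added = 0.0976 × 1.07 = 0.104 mol
n(NaOH) used in back-titration = 0.0334 × 0.223 = 7.45 × 10^-3 mol
n(HCl) left over = 7.45 × 10^-3 mol (1:1 ratio)
n(HCl) consumed by analyte = 0.104 − 7.45 × 10^-3 = 0.0970 mol
From the 1:2 ratio, n(CaO) = 1/2 × 0.0970 = 0.0485 mol
mass of CaO = 0.0485 × 56.08 = 2.72 g
% CaO = 2.72 / 4.09 × 100 = 66.5 %

66.5 %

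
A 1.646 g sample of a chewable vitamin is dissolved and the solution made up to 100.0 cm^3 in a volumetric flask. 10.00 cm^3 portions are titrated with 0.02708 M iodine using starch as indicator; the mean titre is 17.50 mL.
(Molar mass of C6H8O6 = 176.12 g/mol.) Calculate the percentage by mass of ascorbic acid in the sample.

C6H8O6 + I2 → C6H6O6 + 2 HI
n(I2) per titration = 0.01750 × 0.02708 = 4.739 × 10^-4 mol
n(C6H8O6) in each aliquot = 4.739 × 10^-4 mol (1:1 ratio)
n(C6H8O6) in the whole flask = 4.739 × 10^-4 × 100.0/10.00 = 4.739 × 10^-3 mol
mass of C6H8O6 = 4.739 × 10^-3 × 176.12 = 0.8346 g
% C6H8O6 = 0.8346 / 1.646 × 100 = 50.71 %

50.71 %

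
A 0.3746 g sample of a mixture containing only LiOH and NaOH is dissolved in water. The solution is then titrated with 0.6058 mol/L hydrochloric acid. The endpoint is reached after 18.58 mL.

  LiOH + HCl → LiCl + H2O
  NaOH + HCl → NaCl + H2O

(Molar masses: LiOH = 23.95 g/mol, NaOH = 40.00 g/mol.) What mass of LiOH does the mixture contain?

0.1129 g

n(HCl) = 0.01858 × 0.6058 = 0.01126 mol
Let x = n(LiOH), y = n(NaOH).
Titrant: 1x + 1y = 0.01126;  mass: 23.95x + 40.00y = 0.3746
Solving, x = 4.712 × 10^-3 mol, y = 6.544 × 10^-3 mol
mass of LiOH = 4.712 × 10^-3 × 23.95 = 0.1129 g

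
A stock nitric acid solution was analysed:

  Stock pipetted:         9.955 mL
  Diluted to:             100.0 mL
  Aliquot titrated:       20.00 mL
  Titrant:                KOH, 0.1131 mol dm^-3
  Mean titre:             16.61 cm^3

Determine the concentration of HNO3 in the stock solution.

HNO3 + KOH → KNO3 + H2O
n(KOH) = 0.01661 × 0.1131 = 1.879 × 10^-3 mol
n(HNO3) in the aliquot = 1.879 × 10^-3 mol (1:1 ratio)
[HNO3]_dilute = 1.879 × 10^-3 / 0.02000 = 0.09393 mol/L
Dilution factor = 100.0 / 9.955 = 10.05
[HNO3]_stock = 0.09393 × 10.05 = 0.9435 mol/L

0.9435 mol/L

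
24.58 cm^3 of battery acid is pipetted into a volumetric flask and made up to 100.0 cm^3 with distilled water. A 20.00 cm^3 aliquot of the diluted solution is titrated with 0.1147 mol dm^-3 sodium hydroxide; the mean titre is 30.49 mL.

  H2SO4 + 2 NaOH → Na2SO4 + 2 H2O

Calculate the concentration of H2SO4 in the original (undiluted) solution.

0.3557 mol/L

n(NaOH) = 0.03049 × 0.1147 = 3.497 × 10^-3 mol
From the 1:2 ratio, n(H2SO4) in the aliquot = 1/2 × 3.497 × 10^-3 = 1.749 × 10^-3 mol
[H2SO4]_dilute = 1.749 × 10^-3 / 0.02000 = 0.08743 mol/L
Dilution factor = 100.0 / 24.58 = 4.068
[H2SO4]_stock = 0.08743 × 4.068 = 0.3557 mol/L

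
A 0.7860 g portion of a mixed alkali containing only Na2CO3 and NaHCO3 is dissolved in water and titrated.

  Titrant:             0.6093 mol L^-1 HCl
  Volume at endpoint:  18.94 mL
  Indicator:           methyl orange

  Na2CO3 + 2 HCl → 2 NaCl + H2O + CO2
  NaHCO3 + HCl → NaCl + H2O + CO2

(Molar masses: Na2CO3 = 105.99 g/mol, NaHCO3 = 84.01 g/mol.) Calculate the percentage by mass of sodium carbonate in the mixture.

39.89 %

n(HCl) = 0.01894 × 0.6093 = 0.01154 mol
Let x = n(Na2CO3), y = n(NaHCO3).
Titrant: 2x + 1y = 0.01154;  mass: 105.99x + 84.01y = 0.7860
Solving, x = 2.958 × 10^-3 mol, y = 5.624 × 10^-3 mol
mass of Na2CO3 = 2.958 × 10^-3 × 105.99 = 0.3135 g
% Na2CO3 = 0.3135 / 0.7860 × 100 = 39.89 %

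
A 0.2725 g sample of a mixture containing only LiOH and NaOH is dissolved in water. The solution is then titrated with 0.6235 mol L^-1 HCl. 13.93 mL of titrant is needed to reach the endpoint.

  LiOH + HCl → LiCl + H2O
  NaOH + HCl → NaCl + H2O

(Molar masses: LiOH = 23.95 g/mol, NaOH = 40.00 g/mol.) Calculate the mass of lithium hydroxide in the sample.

n(HCl) = 0.01393 × 0.6235 = 8.685 × 10^-3 mol
Let x = n(LiOH), y = n(NaOH).
Titrant: 1x + 1y = 8.685 × 10^-3;  mass: 23.95x + 40.00y = 0.2725
Solving, x = 4.668 × 10^-3 mol, y = 4.018 × 10^-3 mol
mass of LiOH = 4.668 × 10^-3 × 23.95 = 0.1118 g

0.1118 g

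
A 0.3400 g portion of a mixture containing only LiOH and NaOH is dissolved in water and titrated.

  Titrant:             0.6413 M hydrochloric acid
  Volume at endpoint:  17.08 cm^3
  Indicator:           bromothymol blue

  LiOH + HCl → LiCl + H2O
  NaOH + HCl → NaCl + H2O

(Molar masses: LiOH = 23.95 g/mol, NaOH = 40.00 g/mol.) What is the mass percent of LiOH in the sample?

n(HCl) = 0.01708 × 0.6413 = 0.01095 mol
Let x = n(LiOH), y = n(NaOH).
Titrant: 1x + 1y = 0.01095;  mass: 23.95x + 40.00y = 0.3400
Solving, x = 6.114 × 10^-3 mol, y = 4.839 × 10^-3 mol
mass of LiOH = 6.114 × 10^-3 × 23.95 = 0.1464 g
% LiOH = 0.1464 / 0.3400 × 100 = 43.07 %

43.07 %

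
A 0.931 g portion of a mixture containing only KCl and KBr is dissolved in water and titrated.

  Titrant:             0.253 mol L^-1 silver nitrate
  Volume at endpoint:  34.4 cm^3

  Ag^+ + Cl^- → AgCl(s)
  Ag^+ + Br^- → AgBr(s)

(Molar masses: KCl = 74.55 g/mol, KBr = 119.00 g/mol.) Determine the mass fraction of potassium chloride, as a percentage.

n(AgNO3) = 0.0344 × 0.253 = 8.70 × 10^-3 mol
Let x = n(KCl), y = n(KBr).
Titrant: 1x + 1y = 8.70 × 10^-3;  mass: 74.55x + 119.00y = 0.931
Solving, x = 2.36 × 10^-3 mol, y = 6.35 × 10^-3 mol
mass of KCl = 2.36 × 10^-3 × 74.55 = 0.176 g
% KCl = 0.176 / 0.931 × 100 = 18.9 %

18.9 %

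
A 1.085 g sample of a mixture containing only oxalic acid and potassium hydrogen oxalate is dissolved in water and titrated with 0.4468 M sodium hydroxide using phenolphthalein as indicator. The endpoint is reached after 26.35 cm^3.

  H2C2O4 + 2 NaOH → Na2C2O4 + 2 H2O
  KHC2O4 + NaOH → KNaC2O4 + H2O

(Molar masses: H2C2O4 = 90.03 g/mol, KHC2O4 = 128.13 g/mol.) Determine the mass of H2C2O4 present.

0.2294 g

n(NaOH) = 0.02635 × 0.4468 = 0.01177 mol
Let x = n(H2C2O4), y = n(KHC2O4).
Titrant: 2x + 1y = 0.01177;  mass: 90.03x + 128.13y = 1.085
Solving, x = 2.548 × 10^-3 mol, y = 6.678 × 10^-3 mol
mass of H2C2O4 = 2.548 × 10^-3 × 90.03 = 0.2294 g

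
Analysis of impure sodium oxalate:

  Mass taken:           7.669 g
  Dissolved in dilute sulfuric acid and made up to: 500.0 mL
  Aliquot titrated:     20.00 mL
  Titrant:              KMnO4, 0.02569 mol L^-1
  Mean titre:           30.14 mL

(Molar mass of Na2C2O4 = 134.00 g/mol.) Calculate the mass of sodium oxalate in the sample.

6.485 g

2 MnO4^- + 5 C2O4^2- + 16 H^+ → 2 Mn^2+ + 10 CO2 + 8 H2O
n(KMnO4) per titration = 0.03014 × 0.02569 = 7.743 × 10^-4 mol
From the 5:2 ratio, n(Na2C2O4) in each aliquot = 5/2 × 7.743 × 10^-4 = 1.936 × 10^-3 mol
n(Na2C2O4) in the whole flask = 1.936 × 10^-3 × 500.0/20.00 = 0.04839 mol
mass of Na2C2O4 = 0.04839 × 134.00 = 6.485 g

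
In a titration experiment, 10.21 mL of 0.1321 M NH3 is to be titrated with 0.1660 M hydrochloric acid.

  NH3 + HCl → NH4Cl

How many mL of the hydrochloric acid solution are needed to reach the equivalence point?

n(NH3) = 0.01021 L × 0.1321 mol/L = 1.349 × 10^-3 mol
n(HCl) = 1.349 × 10^-3 mol (1:1 stoichiometry)
V(HCl) = 1.349 × 10^-3 mol / 0.1660 mol/L = 0.008125 L = 8.125 mL

8.125 mL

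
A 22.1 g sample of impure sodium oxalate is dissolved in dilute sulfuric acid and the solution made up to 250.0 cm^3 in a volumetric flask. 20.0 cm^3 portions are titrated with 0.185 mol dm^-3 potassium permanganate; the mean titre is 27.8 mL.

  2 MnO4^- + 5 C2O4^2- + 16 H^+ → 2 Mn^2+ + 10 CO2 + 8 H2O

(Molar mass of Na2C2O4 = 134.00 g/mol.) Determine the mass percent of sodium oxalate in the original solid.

n(KMnO4) per titration = 0.0278 × 0.185 = 5.14 × 10^-3 mol
From the 5:2 ratio, n(Na2C2O4) in each aliquot = 5/2 × 5.14 × 10^-3 = 0.0129 mol
n(Na2C2O4) in the whole flask = 0.0129 × 250.0/20.0 = 0.161 mol
mass of Na2C2O4 = 0.161 × 134.00 = 21.5 g
% Na2C2O4 = 21.5 / 22.1 × 100 = 97.4 %

97.4 %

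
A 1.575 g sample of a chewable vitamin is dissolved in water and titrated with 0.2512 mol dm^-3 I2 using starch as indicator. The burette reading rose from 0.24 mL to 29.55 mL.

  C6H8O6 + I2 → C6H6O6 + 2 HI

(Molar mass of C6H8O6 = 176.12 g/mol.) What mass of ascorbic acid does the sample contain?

1.297 g

n(I2) = 0.02931 L × 0.2512 mol/L = 7.363 × 10^-3 mol
n(C6H8O6) = 7.363 × 10^-3 mol (1:1 ratio)
mass of C6H8O6 = 7.363 × 10^-3 × 176.12 g/mol = 1.297 g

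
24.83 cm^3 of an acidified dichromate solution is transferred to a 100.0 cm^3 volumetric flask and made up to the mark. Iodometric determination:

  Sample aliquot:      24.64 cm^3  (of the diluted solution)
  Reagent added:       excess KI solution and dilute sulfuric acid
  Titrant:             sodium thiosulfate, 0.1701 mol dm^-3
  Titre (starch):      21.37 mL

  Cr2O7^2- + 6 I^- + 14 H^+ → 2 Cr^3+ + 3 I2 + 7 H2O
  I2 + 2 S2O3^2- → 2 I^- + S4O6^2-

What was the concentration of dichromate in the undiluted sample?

0.09902 mol/L

n(S2O3^2-) = 0.02137 × 0.1701 = 3.635 × 10^-3 mol
n(I2) = n(S2O3^2-)/2 = 1.818 × 10^-3 mol
From the 1:3 ratio, n(Cr2O7^2-) in the aliquot = 1/3 × 1.818 × 10^-3 = 6.058 × 10^-4 mol
[Cr2O7^2-]_dilute = 6.058 × 10^-4 / 0.02464 = 0.02459 mol/L
[Cr2O7^2-]_original = 0.02459 × 100.0/24.83 = 0.09902 mol/L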